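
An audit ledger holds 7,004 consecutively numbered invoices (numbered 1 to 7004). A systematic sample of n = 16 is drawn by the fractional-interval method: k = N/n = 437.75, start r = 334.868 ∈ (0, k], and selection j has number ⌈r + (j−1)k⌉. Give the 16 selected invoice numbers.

j=1: r + 0k = 334.868 → ⌈·⌉ = 335
j=2: r + 1k = 772.618 → ⌈·⌉ = 773
j=3: r + 2k = 1210.368 → ⌈·⌉ = 1211
j=4: r + 3k = 1648.118 → ⌈·⌉ = 1649
j=5: r + 4k = 2085.868 → ⌈·⌉ = 2086
j=6: r + 5k = 2523.618 → ⌈·⌉ = 2524
j=7: r + 6k = 2961.368 → ⌈·⌉ = 2962
j=8: r + 7k = 3399.118 → ⌈·⌉ = 3400
j=9: r + 8k = 3836.868 → ⌈·⌉ = 3837
j=10: r + 9k = 4274.618 → ⌈·⌉ = 4275
j=11: r + 10k = 4712.368 → ⌈·⌉ = 4713
j=12: r + 11k = 5150.118 → ⌈·⌉ = 5151
j=13: r + 12k = 5587.868 → ⌈·⌉ = 5588
j=14: r + 13k = 6025.618 → ⌈·⌉ = 6026
j=15: r + 14k = 6463.368 → ⌈·⌉ = 6464
j=16: r + 15k = 6901.118 → ⌈·⌉ = 6902

335, 773, 1211, 1649, 2086, 2524, 2962, 3400, 3837, 4275, 4713, 5151, 5588, 6026, 6464, 6902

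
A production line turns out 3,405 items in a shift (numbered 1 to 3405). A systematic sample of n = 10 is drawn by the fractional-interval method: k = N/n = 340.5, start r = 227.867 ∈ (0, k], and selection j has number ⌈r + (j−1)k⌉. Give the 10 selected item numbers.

228, 569, 909, 1250, 1590, 1931, 2271, 2612, 2952, 3293

j=1: r + 0k = 227.867 → ⌈·⌉ = 228
j=2: r + 1k = 568.367 → ⌈·⌉ = 569
j=3: r + 2k = 908.867 → ⌈·⌉ = 909
j=4: r + 3k = 1249.367 → ⌈·⌉ = 1250
j=5: r + 4k = 1589.867 → ⌈·⌉ = 1590
j=6: r + 5k = 1930.367 → ⌈·⌉ = 1931
j=7: r + 6k = 2270.867 → ⌈·⌉ = 2271
j=8: r + 7k = 2611.367 → ⌈·⌉ = 2612
j=9: r + 8k = 2951.867 → ⌈·⌉ = 2952
j=10: r + 9k = 3292.367 → ⌈·⌉ = 3293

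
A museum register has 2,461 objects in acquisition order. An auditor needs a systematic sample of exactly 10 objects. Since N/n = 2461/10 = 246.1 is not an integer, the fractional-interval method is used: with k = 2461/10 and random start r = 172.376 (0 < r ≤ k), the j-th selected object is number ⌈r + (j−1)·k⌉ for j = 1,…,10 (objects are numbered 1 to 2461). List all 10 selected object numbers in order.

173, 419, 665, 911, 1157, 1403, 1649, 1896, 2142, 2388

j=1: r + 0k = 172.376 → ⌈·⌉ = 173
j=2: r + 1k = 418.476 → ⌈·⌉ = 419
j=3: r + 2k = 664.576 → ⌈·⌉ = 665
j=4: r + 3k = 910.676 → ⌈·⌉ = 911
j=5: r + 4k = 1156.776 → ⌈·⌉ = 1157
j=6: r + 5k = 1402.876 → ⌈·⌉ = 1403
j=7: r + 6k = 1648.976 → ⌈·⌉ = 1649
j=8: r + 7k = 1895.076 → ⌈·⌉ = 1896
j=9: r + 8k = 2141.176 → ⌈·⌉ = 2142
j=10: r + 9k = 2387.276 → ⌈·⌉ = 2388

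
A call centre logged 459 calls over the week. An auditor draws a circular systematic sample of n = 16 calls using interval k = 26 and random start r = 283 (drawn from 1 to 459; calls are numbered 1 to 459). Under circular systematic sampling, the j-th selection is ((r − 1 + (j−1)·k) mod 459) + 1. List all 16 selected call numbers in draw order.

283, 309, 335, 361, 387, 413, 439, 6, 32, 58, 84, 110, 136, 162, 188, 214

Selection 1: 283
Selection 2: 283 + 26 = 309
Selection 3: 309 + 26 = 335
Selection 4: 335 + 26 = 361
Selection 5: 361 + 26 = 387
Selection 6: 387 + 26 = 413
Selection 7: 413 + 26 = 439
Selection 8: 439 + 26 = 465 → 465 − 459 = 6
Selection 9: 6 + 26 = 32
Selection 10: 32 + 26 = 58
Selection 11: 58 + 26 = 84
Selection 12: 84 + 26 = 110
Selection 13: 110 + 26 = 136
Selection 14: 136 + 26 = 162
Selection 15: 162 + 26 = 188
Selection 16: 188 + 26 = 214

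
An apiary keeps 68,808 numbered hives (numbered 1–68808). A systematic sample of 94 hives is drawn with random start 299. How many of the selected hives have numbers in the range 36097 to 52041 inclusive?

k = 68808/94 = 732
First selection ≥ 36097: 299 + ⌈(36097−299)/732⌉·732 = 299 + 49×732 = 36167
Last selection ≤ 52041: 299 + ⌊(52041−299)/732⌋·732 = 299 + 70×732 = 51539
Count = 70 − 49 + 1 = 22

22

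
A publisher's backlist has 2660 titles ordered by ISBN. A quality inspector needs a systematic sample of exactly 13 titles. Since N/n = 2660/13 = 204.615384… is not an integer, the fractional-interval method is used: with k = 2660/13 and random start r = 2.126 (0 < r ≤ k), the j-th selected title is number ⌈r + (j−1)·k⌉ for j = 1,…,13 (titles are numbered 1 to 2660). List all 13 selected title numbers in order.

3, 207, 412, 616, 821, 1026, 1230, 1435, 1640, 1844, 2049, 2253, 2458

j=1: r + 0k = 2.126 → ⌈·⌉ = 3
j=2: r + 1k = 206.741384… → ⌈·⌉ = 207
j=3: r + 2k = 411.356769… → ⌈·⌉ = 412
j=4: r + 3k = 615.972153… → ⌈·⌉ = 616
j=5: r + 4k = 820.587538… → ⌈·⌉ = 821
j=6: r + 5k = 1025.202923… → ⌈·⌉ = 1026
j=7: r + 6k = 1229.818307… → ⌈·⌉ = 1230
j=8: r + 7k = 1434.433692… → ⌈·⌉ = 1435
j=9: r + 8k = 1639.049076… → ⌈·⌉ = 1640
j=10: r + 9k = 1843.664461… → ⌈·⌉ = 1844
j=11: r + 10k = 2048.279846… → ⌈·⌉ = 2049
j=12: r + 11k = 2252.895230… → ⌈·⌉ = 2253
j=13: r + 12k = 2457.510615… → ⌈·⌉ = 2458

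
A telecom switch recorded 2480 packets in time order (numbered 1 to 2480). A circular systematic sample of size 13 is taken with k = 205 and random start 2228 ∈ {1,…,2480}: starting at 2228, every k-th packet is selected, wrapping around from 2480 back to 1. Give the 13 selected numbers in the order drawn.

Selection 1: 2228
Selection 2: 2228 + 205 = 2433
Selection 3: 2433 + 205 = 2638 → 2638 − 2480 = 158
Selection 4: 158 + 205 = 363
Selection 5: 363 + 205 = 568
Selection 6: 568 + 205 = 773
Selection 7: 773 + 205 = 978
Selection 8: 978 + 205 = 1183
Selection 9: 1183 + 205 = 1388
Selection 10: 1388 + 205 = 1593
Selection 11: 1593 + 205 = 1798
Selection 12: 1798 + 205 = 2003
Selection 13: 2003 + 205 = 2208

2228, 2433, 158, 363, 568, 773, 978, 1183, 1388, 1593, 1798, 2003, 2208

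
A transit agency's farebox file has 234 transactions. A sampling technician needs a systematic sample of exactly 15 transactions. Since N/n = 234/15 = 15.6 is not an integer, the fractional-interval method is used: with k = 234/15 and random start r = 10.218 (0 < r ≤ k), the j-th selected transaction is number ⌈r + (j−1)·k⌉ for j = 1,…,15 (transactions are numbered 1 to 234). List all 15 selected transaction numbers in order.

j=1: r + 0k = 10.218 → ⌈·⌉ = 11
j=2: r + 1k = 25.818 → ⌈·⌉ = 26
j=3: r + 2k = 41.418 → ⌈·⌉ = 42
j=4: r + 3k = 57.018 → ⌈·⌉ = 58
j=5: r + 4k = 72.618 → ⌈·⌉ = 73
j=6: r + 5k = 88.218 → ⌈·⌉ = 89
j=7: r + 6k = 103.818 → ⌈·⌉ = 104
j=8: r + 7k = 119.418 → ⌈·⌉ = 120
j=9: r + 8k = 135.018 → ⌈·⌉ = 136
j=10: r + 9k = 150.618 → ⌈·⌉ = 151
j=11: r + 10k = 166.218 → ⌈·⌉ = 167
j=12: r + 11k = 181.818 → ⌈·⌉ = 182
j=13: r + 12k = 197.418 → ⌈·⌉ = 198
j=14: r + 13k = 213.018 → ⌈·⌉ = 214
j=15: r + 14k = 228.618 → ⌈·⌉ = 229

11, 26, 42, 58, 73, 89, 104, 120, 136, 151, 167, 182, 198, 214, 229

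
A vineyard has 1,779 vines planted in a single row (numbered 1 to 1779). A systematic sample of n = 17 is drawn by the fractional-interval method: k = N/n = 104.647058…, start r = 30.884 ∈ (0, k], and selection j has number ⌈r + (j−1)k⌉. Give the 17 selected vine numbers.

j=1: r + 0k = 30.884 → ⌈·⌉ = 31
j=2: r + 1k = 135.531058… → ⌈·⌉ = 136
j=3: r + 2k = 240.178117… → ⌈·⌉ = 241
j=4: r + 3k = 344.825176… → ⌈·⌉ = 345
j=5: r + 4k = 449.472235… → ⌈·⌉ = 450
j=6: r + 5k = 554.119294… → ⌈·⌉ = 555
j=7: r + 6k = 658.766352… → ⌈·⌉ = 659
j=8: r + 7k = 763.413411… → ⌈·⌉ = 764
j=9: r + 8k = 868.060470… → ⌈·⌉ = 869
j=10: r + 9k = 972.707529… → ⌈·⌉ = 973
j=11: r + 10k = 1077.354588… → ⌈·⌉ = 1078
j=12: r + 11k = 1182.001647… → ⌈·⌉ = 1183
j=13: r + 12k = 1286.648705… → ⌈·⌉ = 1287
j=14: r + 13k = 1391.295764… → ⌈·⌉ = 1392
j=15: r + 14k = 1495.942823… → ⌈·⌉ = 1496
j=16: r + 15k = 1600.589882… → ⌈·⌉ = 1601
j=17: r + 16k = 1705.236941… → ⌈·⌉ = 1706

31, 136, 241, 345, 450, 555, 659, 764, 869, 973, 1078, 1183, 1287, 1392, 1496, 1601, 1706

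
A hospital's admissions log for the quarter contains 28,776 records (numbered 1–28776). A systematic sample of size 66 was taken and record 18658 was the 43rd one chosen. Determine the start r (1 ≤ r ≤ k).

k = 28776/66 = 436
r = 18658 − (43−1)×436 = 18658 − 18312 = 346

346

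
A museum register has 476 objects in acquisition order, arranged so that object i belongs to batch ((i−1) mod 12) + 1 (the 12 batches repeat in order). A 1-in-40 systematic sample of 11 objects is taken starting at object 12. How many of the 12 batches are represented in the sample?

3

Consecutive selections differ by k = 40, so their batch numbers differ by 40 mod 12 = 4.
gcd(40, 12) = 4, so the sample visits 12/4 = 3 distinct residues mod 12.
Start 12 is batch 12; the batches hit are 4, 8, 12.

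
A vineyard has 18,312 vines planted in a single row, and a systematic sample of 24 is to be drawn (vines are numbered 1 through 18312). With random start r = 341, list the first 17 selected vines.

341, 1104, 1867, 2630, 3393, 4156, 4919, 5682, 6445, 7208, 7971, 8734, 9497, 10260, 11023, 11786, 12549

k = N/n = 18312/24 = 763
vine 1: 341
vine 2: 341 + 763 = 1104
vine 3: 1104 + 763 = 1867
vine 4: 1867 + 763 = 2630
vine 5: 2630 + 763 = 3393
vine 6: 3393 + 763 = 4156
vine 7: 4156 + 763 = 4919
vine 8: 4919 + 763 = 5682
vine 9: 5682 + 763 = 6445
vine 10: 6445 + 763 = 7208
vine 11: 7208 + 763 = 7971
vine 12: 7971 + 763 = 8734
vine 13: 8734 + 763 = 9497
vine 14: 9497 + 763 = 10260
vine 15: 10260 + 763 = 11023
vine 16: 11023 + 763 = 11786
vine 17: 11786 + 763 = 12549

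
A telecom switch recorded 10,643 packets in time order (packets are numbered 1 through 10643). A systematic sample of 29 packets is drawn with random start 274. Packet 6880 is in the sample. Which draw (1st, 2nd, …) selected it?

k = 10643/29 = 367
position = (6880 − 274)/367 + 1 = 6606/367 + 1 = 18 + 1 = 19

19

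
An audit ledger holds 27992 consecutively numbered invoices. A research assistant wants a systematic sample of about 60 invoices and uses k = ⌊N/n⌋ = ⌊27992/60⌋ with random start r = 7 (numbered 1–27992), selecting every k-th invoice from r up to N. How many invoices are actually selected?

k = ⌊27992/60⌋ = 466
Achieved size = ⌊(27992 − 7)/466⌋ + 1 = ⌊27985/466⌋ + 1 = 60 + 1 = 61
(last selection: 7 + 60×466 = 27967 ≤ 27992; next would be 28433 > 27992)

61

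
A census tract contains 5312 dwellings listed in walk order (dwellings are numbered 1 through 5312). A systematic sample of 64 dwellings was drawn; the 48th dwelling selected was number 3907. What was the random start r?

6

k = 5312/64 = 83
r = 3907 − (48−1)×83 = 3907 − 3901 = 6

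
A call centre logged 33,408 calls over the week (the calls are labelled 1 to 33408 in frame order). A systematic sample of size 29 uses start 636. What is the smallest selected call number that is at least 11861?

12156

k = 33408/29 = 1152
Steps past start: ⌈(11861 − 636)/1152⌉ = ⌈11225/1152⌉ = 10
Selected call: 636 + 10×1152 = 12156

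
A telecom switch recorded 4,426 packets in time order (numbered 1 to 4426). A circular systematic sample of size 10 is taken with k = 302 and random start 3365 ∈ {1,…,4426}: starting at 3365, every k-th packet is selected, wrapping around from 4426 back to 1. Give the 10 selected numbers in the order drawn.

3365, 3667, 3969, 4271, 147, 449, 751, 1053, 1355, 1657

Selection 1: 3365
Selection 2: 3365 + 302 = 3667
Selection 3: 3667 + 302 = 3969
Selection 4: 3969 + 302 = 4271
Selection 5: 4271 + 302 = 4573 → 4573 − 4426 = 147
Selection 6: 147 + 302 = 449
Selection 7: 449 + 302 = 751
Selection 8: 751 + 302 = 1053
Selection 9: 1053 + 302 = 1355
Selection 10: 1355 + 302 = 1657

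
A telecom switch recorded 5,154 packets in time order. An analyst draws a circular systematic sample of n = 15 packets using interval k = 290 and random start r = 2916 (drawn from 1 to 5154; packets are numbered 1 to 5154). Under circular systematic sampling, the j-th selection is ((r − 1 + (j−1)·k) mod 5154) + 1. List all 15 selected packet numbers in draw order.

Selection 1: 2916
Selection 2: 2916 + 290 = 3206
Selection 3: 3206 + 290 = 3496
Selection 4: 3496 + 290 = 3786
Selection 5: 3786 + 290 = 4076
Selection 6: 4076 + 290 = 4366
Selection 7: 4366 + 290 = 4656
Selection 8: 4656 + 290 = 4946
Selection 9: 4946 + 290 = 5236 → 5236 − 5154 = 82
Selection 10: 82 + 290 = 372
Selection 11: 372 + 290 = 662
Selection 12: 662 + 290 = 952
Selection 13: 952 + 290 = 1242
Selection 14: 1242 + 290 = 1532
Selection 15: 1532 + 290 = 1822

2916, 3206, 3496, 3786, 4076, 4366, 4656, 4946, 82, 372, 662, 952, 1242, 1532, 1822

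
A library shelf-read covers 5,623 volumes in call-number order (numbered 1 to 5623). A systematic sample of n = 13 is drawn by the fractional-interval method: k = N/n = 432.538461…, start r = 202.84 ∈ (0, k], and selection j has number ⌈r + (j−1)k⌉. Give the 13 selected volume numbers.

203, 636, 1068, 1501, 1933, 2366, 2799, 3231, 3664, 4096, 4529, 4961, 5394

j=1: r + 0k = 202.84 → ⌈·⌉ = 203
j=2: r + 1k = 635.378461… → ⌈·⌉ = 636
j=3: r + 2k = 1067.916923… → ⌈·⌉ = 1068
j=4: r + 3k = 1500.455384… → ⌈·⌉ = 1501
j=5: r + 4k = 1932.993846… → ⌈·⌉ = 1933
j=6: r + 5k = 2365.532307… → ⌈·⌉ = 2366
j=7: r + 6k = 2798.070769… → ⌈·⌉ = 2799
j=8: r + 7k = 3230.609230… → ⌈·⌉ = 3231
j=9: r + 8k = 3663.147692… → ⌈·⌉ = 3664
j=10: r + 9k = 4095.686153… → ⌈·⌉ = 4096
j=11: r + 10k = 4528.224615… → ⌈·⌉ = 4529
j=12: r + 11k = 4960.763076… → ⌈·⌉ = 4961
j=13: r + 12k = 5393.301538… → ⌈·⌉ = 5394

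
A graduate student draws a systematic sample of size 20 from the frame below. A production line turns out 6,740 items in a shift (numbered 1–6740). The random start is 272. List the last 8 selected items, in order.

4316, 4653, 4990, 5327, 5664, 6001, 6338, 6675

k = N/n = 6740/20 = 337
13th selection = 272 + 12×337 = 4316
14th: 4316 + 337 = 4653
15th: 4653 + 337 = 4990
16th: 4990 + 337 = 5327
17th: 5327 + 337 = 5664
18th: 5664 + 337 = 6001
19th: 6001 + 337 = 6338
20th: 6338 + 337 = 6675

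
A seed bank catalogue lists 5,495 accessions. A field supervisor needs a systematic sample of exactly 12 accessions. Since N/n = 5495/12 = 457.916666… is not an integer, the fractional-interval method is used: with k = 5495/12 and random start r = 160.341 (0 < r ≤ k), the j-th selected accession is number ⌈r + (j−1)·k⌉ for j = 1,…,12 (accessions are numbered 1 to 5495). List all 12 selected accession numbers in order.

161, 619, 1077, 1535, 1993, 2450, 2908, 3366, 3824, 4282, 4740, 5198

j=1: r + 0k = 160.341 → ⌈·⌉ = 161
j=2: r + 1k = 618.257666… → ⌈·⌉ = 619
j=3: r + 2k = 1076.174333… → ⌈·⌉ = 1077
j=4: r + 3k = 1534.091 → ⌈·⌉ = 1535
j=5: r + 4k = 1992.007666… → ⌈·⌉ = 1993
j=6: r + 5k = 2449.924333… → ⌈·⌉ = 2450
j=7: r + 6k = 2907.841 → ⌈·⌉ = 2908
j=8: r + 7k = 3365.757666… → ⌈·⌉ = 3366
j=9: r + 8k = 3823.674333… → ⌈·⌉ = 3824
j=10: r + 9k = 4281.591 → ⌈·⌉ = 4282
j=11: r + 10k = 4739.507666… → ⌈·⌉ = 4740
j=12: r + 11k = 5197.424333… → ⌈·⌉ = 5198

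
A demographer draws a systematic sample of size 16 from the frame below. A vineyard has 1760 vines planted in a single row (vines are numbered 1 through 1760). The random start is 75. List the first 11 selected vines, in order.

75, 185, 295, 405, 515, 625, 735, 845, 955, 1065, 1175

k = N/n = 1760/16 = 110
vine 1: 75
vine 2: 75 + 110 = 185
vine 3: 185 + 110 = 295
vine 4: 295 + 110 = 405
vine 5: 405 + 110 = 515
vine 6: 515 + 110 = 625
vine 7: 625 + 110 = 735
vine 8: 735 + 110 = 845
vine 9: 845 + 110 = 955
vine 10: 955 + 110 = 1065
vine 11: 1065 + 110 = 1175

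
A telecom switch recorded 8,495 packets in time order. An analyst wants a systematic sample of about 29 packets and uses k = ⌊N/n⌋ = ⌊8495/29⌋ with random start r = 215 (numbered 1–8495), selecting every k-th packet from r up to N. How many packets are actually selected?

k = ⌊8495/29⌋ = 292
Achieved size = ⌊(8495 − 215)/292⌋ + 1 = ⌊8280/292⌋ + 1 = 28 + 1 = 29
(last selection: 215 + 28×292 = 8391 ≤ 8495; next would be 8683 > 8495)

29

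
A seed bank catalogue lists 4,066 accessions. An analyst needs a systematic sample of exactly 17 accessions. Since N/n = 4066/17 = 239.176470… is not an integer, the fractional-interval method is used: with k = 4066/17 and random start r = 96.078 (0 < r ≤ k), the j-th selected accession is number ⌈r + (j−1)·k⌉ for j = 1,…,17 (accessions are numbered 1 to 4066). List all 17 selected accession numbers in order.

97, 336, 575, 814, 1053, 1292, 1532, 1771, 2010, 2249, 2488, 2728, 2967, 3206, 3445, 3684, 3923

j=1: r + 0k = 96.078 → ⌈·⌉ = 97
j=2: r + 1k = 335.254470… → ⌈·⌉ = 336
j=3: r + 2k = 574.430941… → ⌈·⌉ = 575
j=4: r + 3k = 813.607411… → ⌈·⌉ = 814
j=5: r + 4k = 1052.783882… → ⌈·⌉ = 1053
j=6: r + 5k = 1291.960352… → ⌈·⌉ = 1292
j=7: r + 6k = 1531.136823… → ⌈·⌉ = 1532
j=8: r + 7k = 1770.313294… → ⌈·⌉ = 1771
j=9: r + 8k = 2009.489764… → ⌈·⌉ = 2010
j=10: r + 9k = 2248.666235… → ⌈·⌉ = 2249
j=11: r + 10k = 2487.842705… → ⌈·⌉ = 2488
j=12: r + 11k = 2727.019176… → ⌈·⌉ = 2728
j=13: r + 12k = 2966.195647… → ⌈·⌉ = 2967
j=14: r + 13k = 3205.372117… → ⌈·⌉ = 3206
j=15: r + 14k = 3444.548588… → ⌈·⌉ = 3445
j=16: r + 15k = 3683.725058… → ⌈·⌉ = 3684
j=17: r + 16k = 3922.901529… → ⌈·⌉ = 3923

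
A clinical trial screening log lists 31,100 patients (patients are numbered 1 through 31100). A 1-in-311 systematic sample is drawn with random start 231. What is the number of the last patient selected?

31020

k = 311
100th selection = r + (100−1)·k = 231 + 99×311 = 231 + 30789 = 31020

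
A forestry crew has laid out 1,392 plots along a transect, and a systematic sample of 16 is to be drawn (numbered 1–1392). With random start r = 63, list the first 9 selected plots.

63, 150, 237, 324, 411, 498, 585, 672, 759

k = N/n = 1392/16 = 87
plot 1: 63
plot 2: 63 + 87 = 150
plot 3: 150 + 87 = 237
plot 4: 237 + 87 = 324
plot 5: 324 + 87 = 411
plot 6: 411 + 87 = 498
plot 7: 498 + 87 = 585
plot 8: 585 + 87 = 672
plot 9: 672 + 87 = 759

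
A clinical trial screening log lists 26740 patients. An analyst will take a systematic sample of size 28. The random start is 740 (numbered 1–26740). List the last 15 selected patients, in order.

13155, 14110, 15065, 16020, 16975, 17930, 18885, 19840, 20795, 21750, 22705, 23660, 24615, 25570, 26525

k = N/n = 26740/28 = 955
14th selection = 740 + 13×955 = 13155
15th: 13155 + 955 = 14110
16th: 14110 + 955 = 15065
17th: 15065 + 955 = 16020
18th: 16020 + 955 = 16975
19th: 16975 + 955 = 17930
20th: 17930 + 955 = 18885
21st: 18885 + 955 = 19840
22nd: 19840 + 955 = 20795
23rd: 20795 + 955 = 21750
24th: 21750 + 955 = 22705
25th: 22705 + 955 = 23660
26th: 23660 + 955 = 24615
27th: 24615 + 955 = 25570
28th: 25570 + 955 = 26525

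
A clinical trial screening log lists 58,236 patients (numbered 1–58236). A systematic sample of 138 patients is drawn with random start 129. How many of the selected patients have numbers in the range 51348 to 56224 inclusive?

11

k = 58236/138 = 422
First selection ≥ 51348: 129 + ⌈(51348−129)/422⌉·422 = 129 + 122×422 = 51613
Last selection ≤ 56224: 129 + ⌊(56224−129)/422⌋·422 = 129 + 132×422 = 55833
Count = 132 − 122 + 1 = 11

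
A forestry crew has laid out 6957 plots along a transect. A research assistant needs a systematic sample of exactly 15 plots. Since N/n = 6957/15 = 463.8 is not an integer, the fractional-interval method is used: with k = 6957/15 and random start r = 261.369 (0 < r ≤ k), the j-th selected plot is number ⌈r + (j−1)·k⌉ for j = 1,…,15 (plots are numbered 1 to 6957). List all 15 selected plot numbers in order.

j=1: r + 0k = 261.369 → ⌈·⌉ = 262
j=2: r + 1k = 725.169 → ⌈·⌉ = 726
j=3: r + 2k = 1188.969 → ⌈·⌉ = 1189
j=4: r + 3k = 1652.769 → ⌈·⌉ = 1653
j=5: r + 4k = 2116.569 → ⌈·⌉ = 2117
j=6: r + 5k = 2580.369 → ⌈·⌉ = 2581
j=7: r + 6k = 3044.169 → ⌈·⌉ = 3045
j=8: r + 7k = 3507.969 → ⌈·⌉ = 3508
j=9: r + 8k = 3971.769 → ⌈·⌉ = 3972
j=10: r + 9k = 4435.569 → ⌈·⌉ = 4436
j=11: r + 10k = 4899.369 → ⌈·⌉ = 4900
j=12: r + 11k = 5363.169 → ⌈·⌉ = 5364
j=13: r + 12k = 5826.969 → ⌈·⌉ = 5827
j=14: r + 13k = 6290.769 → ⌈·⌉ = 6291
j=15: r + 14k = 6754.569 → ⌈·⌉ = 6755

262, 726, 1189, 1653, 2117, 2581, 3045, 3508, 3972, 4436, 4900, 5364, 5827, 6291, 6755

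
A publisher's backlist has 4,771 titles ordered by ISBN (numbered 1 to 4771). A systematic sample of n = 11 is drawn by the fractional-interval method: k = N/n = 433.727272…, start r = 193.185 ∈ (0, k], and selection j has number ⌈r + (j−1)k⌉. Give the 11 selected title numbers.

j=1: r + 0k = 193.185 → ⌈·⌉ = 194
j=2: r + 1k = 626.912272… → ⌈·⌉ = 627
j=3: r + 2k = 1060.639545… → ⌈·⌉ = 1061
j=4: r + 3k = 1494.366818… → ⌈·⌉ = 1495
j=5: r + 4k = 1928.094090… → ⌈·⌉ = 1929
j=6: r + 5k = 2361.821363… → ⌈·⌉ = 2362
j=7: r + 6k = 2795.548636… → ⌈·⌉ = 2796
j=8: r + 7k = 3229.275909… → ⌈·⌉ = 3230
j=9: r + 8k = 3663.003181… → ⌈·⌉ = 3664
j=10: r + 9k = 4096.730454… → ⌈·⌉ = 4097
j=11: r + 10k = 4530.457727… → ⌈·⌉ = 4531

194, 627, 1061, 1495, 1929, 2362, 2796, 3230, 3664, 4097, 4531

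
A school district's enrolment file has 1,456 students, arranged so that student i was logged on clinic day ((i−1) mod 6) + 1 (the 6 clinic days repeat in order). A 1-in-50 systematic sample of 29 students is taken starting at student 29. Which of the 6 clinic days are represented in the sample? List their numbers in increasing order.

Consecutive selections differ by k = 50, so their clinic day numbers differ by 50 mod 6 = 2.
gcd(50, 6) = 2, so the sample visits 6/2 = 3 distinct residues mod 6.
Start 29 is clinic day 5; the clinic days hit are 1, 3, 5.

1, 3, 5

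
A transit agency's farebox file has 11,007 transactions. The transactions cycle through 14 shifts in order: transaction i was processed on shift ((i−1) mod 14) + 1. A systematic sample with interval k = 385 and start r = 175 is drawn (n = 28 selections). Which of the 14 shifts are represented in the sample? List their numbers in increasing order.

7, 14

Consecutive selections differ by k = 385, so their shift numbers differ by 385 mod 14 = 7.
gcd(385, 14) = 7, so the sample visits 14/7 = 2 distinct residues mod 14.
Start 175 is shift 7; the shifts hit are 7, 14.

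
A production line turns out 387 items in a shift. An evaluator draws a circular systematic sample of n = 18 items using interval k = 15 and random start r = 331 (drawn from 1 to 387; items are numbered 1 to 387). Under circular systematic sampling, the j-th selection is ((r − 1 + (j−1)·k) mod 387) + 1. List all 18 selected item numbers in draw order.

331, 346, 361, 376, 4, 19, 34, 49, 64, 79, 94, 109, 124, 139, 154, 169, 184, 199

Selection 1: 331
Selection 2: 331 + 15 = 346
Selection 3: 346 + 15 = 361
Selection 4: 361 + 15 = 376
Selection 5: 376 + 15 = 391 → 391 − 387 = 4
Selection 6: 4 + 15 = 19
Selection 7: 19 + 15 = 34
Selection 8: 34 + 15 = 49
Selection 9: 49 + 15 = 64
Selection 10: 64 + 15 = 79
Selection 11: 79 + 15 = 94
Selection 12: 94 + 15 = 109
Selection 13: 109 + 15 = 124
Selection 14: 124 + 15 = 139
Selection 15: 139 + 15 = 154
Selection 16: 154 + 15 = 169
Selection 17: 169 + 15 = 184
Selection 18: 184 + 15 = 199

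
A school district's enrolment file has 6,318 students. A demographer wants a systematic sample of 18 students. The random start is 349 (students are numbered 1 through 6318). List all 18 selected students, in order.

349, 700, 1051, 1402, 1753, 2104, 2455, 2806, 3157, 3508, 3859, 4210, 4561, 4912, 5263, 5614, 5965, 6316

k = N/n = 6318/18 = 351
student 1: 349
student 2: 349 + 351 = 700
student 3: 700 + 351 = 1051
student 4: 1051 + 351 = 1402
student 5: 1402 + 351 = 1753
student 6: 1753 + 351 = 2104
student 7: 2104 + 351 = 2455
student 8: 2455 + 351 = 2806
student 9: 2806 + 351 = 3157
student 10: 3157 + 351 = 3508
student 11: 3508 + 351 = 3859
student 12: 3859 + 351 = 4210
student 13: 4210 + 351 = 4561
student 14: 4561 + 351 = 4912
student 15: 4912 + 351 = 5263
student 16: 5263 + 351 = 5614
student 17: 5614 + 351 = 5965
student 18: 5965 + 351 = 6316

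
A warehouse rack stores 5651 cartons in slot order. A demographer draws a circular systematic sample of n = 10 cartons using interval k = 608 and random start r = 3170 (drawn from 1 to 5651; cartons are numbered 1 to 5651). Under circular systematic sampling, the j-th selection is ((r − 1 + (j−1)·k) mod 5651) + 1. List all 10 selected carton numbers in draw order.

3170, 3778, 4386, 4994, 5602, 559, 1167, 1775, 2383, 2991

Selection 1: 3170
Selection 2: 3170 + 608 = 3778
Selection 3: 3778 + 608 = 4386
Selection 4: 4386 + 608 = 4994
Selection 5: 4994 + 608 = 5602
Selection 6: 5602 + 608 = 6210 → 6210 − 5651 = 559
Selection 7: 559 + 608 = 1167
Selection 8: 1167 + 608 = 1775
Selection 9: 1775 + 608 = 2383
Selection 10: 2383 + 608 = 2991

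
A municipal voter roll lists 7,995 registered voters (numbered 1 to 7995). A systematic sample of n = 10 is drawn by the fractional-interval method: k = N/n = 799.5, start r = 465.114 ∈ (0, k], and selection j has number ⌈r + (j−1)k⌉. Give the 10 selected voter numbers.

j=1: r + 0k = 465.114 → ⌈·⌉ = 466
j=2: r + 1k = 1264.614 → ⌈·⌉ = 1265
j=3: r + 2k = 2064.114 → ⌈·⌉ = 2065
j=4: r + 3k = 2863.614 → ⌈·⌉ = 2864
j=5: r + 4k = 3663.114 → ⌈·⌉ = 3664
j=6: r + 5k = 4462.614 → ⌈·⌉ = 4463
j=7: r + 6k = 5262.114 → ⌈·⌉ = 5263
j=8: r + 7k = 6061.614 → ⌈·⌉ = 6062
j=9: r + 8k = 6861.114 → ⌈·⌉ = 6862
j=10: r + 9k = 7660.614 → ⌈·⌉ = 7661

466, 1265, 2065, 2864, 3664, 4463, 5263, 6062, 6862, 7661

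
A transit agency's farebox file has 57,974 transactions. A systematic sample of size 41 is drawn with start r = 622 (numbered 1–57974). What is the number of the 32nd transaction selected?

44456

k = 57974/41 = 1414
32nd selection = r + (32−1)·k = 622 + 31×1414 = 622 + 43834 = 44456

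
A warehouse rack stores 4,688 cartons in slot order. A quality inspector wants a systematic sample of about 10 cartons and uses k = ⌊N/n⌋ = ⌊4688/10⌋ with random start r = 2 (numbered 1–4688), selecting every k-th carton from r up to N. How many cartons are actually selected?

11

k = ⌊4688/10⌋ = 468
Achieved size = ⌊(4688 − 2)/468⌋ + 1 = ⌊4686/468⌋ + 1 = 10 + 1 = 11
(last selection: 2 + 10×468 = 4682 ≤ 4688; next would be 5150 > 4688)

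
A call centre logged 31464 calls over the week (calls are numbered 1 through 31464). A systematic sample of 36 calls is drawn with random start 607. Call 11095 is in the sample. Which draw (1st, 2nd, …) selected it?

13

k = 31464/36 = 874
position = (11095 − 607)/874 + 1 = 10488/874 + 1 = 12 + 1 = 13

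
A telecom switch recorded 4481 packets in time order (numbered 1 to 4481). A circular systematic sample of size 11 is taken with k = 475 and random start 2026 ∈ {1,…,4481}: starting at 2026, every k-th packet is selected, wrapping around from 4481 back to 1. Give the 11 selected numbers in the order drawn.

Selection 1: 2026
Selection 2: 2026 + 475 = 2501
Selection 3: 2501 + 475 = 2976
Selection 4: 2976 + 475 = 3451
Selection 5: 3451 + 475 = 3926
Selection 6: 3926 + 475 = 4401
Selection 7: 4401 + 475 = 4876 → 4876 − 4481 = 395
Selection 8: 395 + 475 = 870
Selection 9: 870 + 475 = 1345
Selection 10: 1345 + 475 = 1820
Selection 11: 1820 + 475 = 2295

2026, 2501, 2976, 3451, 3926, 4401, 395, 870, 1345, 1820, 2295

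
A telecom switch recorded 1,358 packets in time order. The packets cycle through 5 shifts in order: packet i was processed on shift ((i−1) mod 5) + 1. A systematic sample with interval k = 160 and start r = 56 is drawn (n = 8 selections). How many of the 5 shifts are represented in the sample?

Consecutive selections differ by k = 160, so their shift numbers differ by 160 mod 5 = 0.
gcd(160, 5) = 5, so the sample visits 5/5 = 1 distinct residues mod 5.
Start 56 is shift 1; the shifts hit are 1.

1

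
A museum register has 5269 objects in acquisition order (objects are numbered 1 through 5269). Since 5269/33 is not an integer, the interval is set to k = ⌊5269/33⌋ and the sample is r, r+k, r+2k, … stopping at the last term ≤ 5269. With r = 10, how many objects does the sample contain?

34

k = ⌊5269/33⌋ = 159
Achieved size = ⌊(5269 − 10)/159⌋ + 1 = ⌊5259/159⌋ + 1 = 33 + 1 = 34
(last selection: 10 + 33×159 = 5257 ≤ 5269; next would be 5416 > 5269)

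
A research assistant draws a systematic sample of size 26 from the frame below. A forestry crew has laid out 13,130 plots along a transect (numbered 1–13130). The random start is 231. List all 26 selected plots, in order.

231, 736, 1241, 1746, 2251, 2756, 3261, 3766, 4271, 4776, 5281, 5786, 6291, 6796, 7301, 7806, 8311, 8816, 9321, 9826, 10331, 10836, 11341, 11846, 12351, 12856

k = N/n = 13130/26 = 505
plot 1: 231
plot 2: 231 + 505 = 736
plot 3: 736 + 505 = 1241
plot 4: 1241 + 505 = 1746
plot 5: 1746 + 505 = 2251
plot 6: 2251 + 505 = 2756
plot 7: 2756 + 505 = 3261
plot 8: 3261 + 505 = 3766
plot 9: 3766 + 505 = 4271
plot 10: 4271 + 505 = 4776
plot 11: 4776 + 505 = 5281
plot 12: 5281 + 505 = 5786
plot 13: 5786 + 505 = 6291
plot 14: 6291 + 505 = 6796
plot 15: 6796 + 505 = 7301
plot 16: 7301 + 505 = 7806
plot 17: 7806 + 505 = 8311
plot 18: 8311 + 505 = 8816
plot 19: 8816 + 505 = 9321
plot 20: 9321 + 505 = 9826
plot 21: 9826 + 505 = 10331
plot 22: 10331 + 505 = 10836
plot 23: 10836 + 505 = 11341
plot 24: 11341 + 505 = 11846
plot 25: 11846 + 505 = 12351
plot 26: 12351 + 505 = 12856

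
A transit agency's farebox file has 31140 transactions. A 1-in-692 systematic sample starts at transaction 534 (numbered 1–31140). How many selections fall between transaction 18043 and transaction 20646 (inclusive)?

4

k = 692
First selection ≥ 18043: 534 + ⌈(18043−534)/692⌉·692 = 534 + 26×692 = 18526
Last selection ≤ 20646: 534 + ⌊(20646−534)/692⌋·692 = 534 + 29×692 = 20602
Count = 29 − 26 + 1 = 4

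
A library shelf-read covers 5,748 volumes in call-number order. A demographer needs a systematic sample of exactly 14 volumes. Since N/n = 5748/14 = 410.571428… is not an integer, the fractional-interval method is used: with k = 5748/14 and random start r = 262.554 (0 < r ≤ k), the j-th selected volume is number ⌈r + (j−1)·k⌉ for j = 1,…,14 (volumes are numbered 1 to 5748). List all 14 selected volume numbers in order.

263, 674, 1084, 1495, 1905, 2316, 2726, 3137, 3548, 3958, 4369, 4779, 5190, 5600

j=1: r + 0k = 262.554 → ⌈·⌉ = 263
j=2: r + 1k = 673.125428… → ⌈·⌉ = 674
j=3: r + 2k = 1083.696857… → ⌈·⌉ = 1084
j=4: r + 3k = 1494.268285… → ⌈·⌉ = 1495
j=5: r + 4k = 1904.839714… → ⌈·⌉ = 1905
j=6: r + 5k = 2315.411142… → ⌈·⌉ = 2316
j=7: r + 6k = 2725.982571… → ⌈·⌉ = 2726
j=8: r + 7k = 3136.554 → ⌈·⌉ = 3137
j=9: r + 8k = 3547.125428… → ⌈·⌉ = 3548
j=10: r + 9k = 3957.696857… → ⌈·⌉ = 3958
j=11: r + 10k = 4368.268285… → ⌈·⌉ = 4369
j=12: r + 11k = 4778.839714… → ⌈·⌉ = 4779
j=13: r + 12k = 5189.411142… → ⌈·⌉ = 5190
j=14: r + 13k = 5599.982571… → ⌈·⌉ = 5600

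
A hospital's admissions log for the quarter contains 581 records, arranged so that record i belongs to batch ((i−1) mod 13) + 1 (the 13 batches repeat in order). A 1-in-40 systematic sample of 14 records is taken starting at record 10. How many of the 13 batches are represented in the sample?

13

Consecutive selections differ by k = 40, so their batch numbers differ by 40 mod 13 = 1.
gcd(40, 13) = 1, so the sample visits 13/1 = 13 distinct residues mod 13.
Start 10 is batch 10; the batches hit are 1, 2, 3, 4, 5, 6, 7, 8, 9, 10, 11, 12, 13.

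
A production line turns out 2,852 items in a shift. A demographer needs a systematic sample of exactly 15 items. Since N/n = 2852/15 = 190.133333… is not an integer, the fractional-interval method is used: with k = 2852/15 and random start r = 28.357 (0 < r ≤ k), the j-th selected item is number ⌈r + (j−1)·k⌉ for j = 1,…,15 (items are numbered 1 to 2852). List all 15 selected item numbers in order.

j=1: r + 0k = 28.357 → ⌈·⌉ = 29
j=2: r + 1k = 218.490333… → ⌈·⌉ = 219
j=3: r + 2k = 408.623666… → ⌈·⌉ = 409
j=4: r + 3k = 598.757 → ⌈·⌉ = 599
j=5: r + 4k = 788.890333… → ⌈·⌉ = 789
j=6: r + 5k = 979.023666… → ⌈·⌉ = 980
j=7: r + 6k = 1169.157 → ⌈·⌉ = 1170
j=8: r + 7k = 1359.290333… → ⌈·⌉ = 1360
j=9: r + 8k = 1549.423666… → ⌈·⌉ = 1550
j=10: r + 9k = 1739.557 → ⌈·⌉ = 1740
j=11: r + 10k = 1929.690333… → ⌈·⌉ = 1930
j=12: r + 11k = 2119.823666… → ⌈·⌉ = 2120
j=13: r + 12k = 2309.957 → ⌈·⌉ = 2310
j=14: r + 13k = 2500.090333… → ⌈·⌉ = 2501
j=15: r + 14k = 2690.223666… → ⌈·⌉ = 2691

29, 219, 409, 599, 789, 980, 1170, 1360, 1550, 1740, 1930, 2120, 2310, 2501, 2691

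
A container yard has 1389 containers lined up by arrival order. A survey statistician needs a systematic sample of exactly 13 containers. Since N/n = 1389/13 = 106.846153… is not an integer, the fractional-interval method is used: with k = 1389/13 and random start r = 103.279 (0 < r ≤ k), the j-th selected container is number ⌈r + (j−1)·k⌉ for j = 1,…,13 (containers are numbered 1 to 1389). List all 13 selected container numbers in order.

j=1: r + 0k = 103.279 → ⌈·⌉ = 104
j=2: r + 1k = 210.125153… → ⌈·⌉ = 211
j=3: r + 2k = 316.971307… → ⌈·⌉ = 317
j=4: r + 3k = 423.817461… → ⌈·⌉ = 424
j=5: r + 4k = 530.663615… → ⌈·⌉ = 531
j=6: r + 5k = 637.509769… → ⌈·⌉ = 638
j=7: r + 6k = 744.355923… → ⌈·⌉ = 745
j=8: r + 7k = 851.202076… → ⌈·⌉ = 852
j=9: r + 8k = 958.048230… → ⌈·⌉ = 959
j=10: r + 9k = 1064.894384… → ⌈·⌉ = 1065
j=11: r + 10k = 1171.740538… → ⌈·⌉ = 1172
j=12: r + 11k = 1278.586692… → ⌈·⌉ = 1279
j=13: r + 12k = 1385.432846… → ⌈·⌉ = 1386

104, 211, 317, 424, 531, 638, 745, 852, 959, 1065, 1172, 1279, 1386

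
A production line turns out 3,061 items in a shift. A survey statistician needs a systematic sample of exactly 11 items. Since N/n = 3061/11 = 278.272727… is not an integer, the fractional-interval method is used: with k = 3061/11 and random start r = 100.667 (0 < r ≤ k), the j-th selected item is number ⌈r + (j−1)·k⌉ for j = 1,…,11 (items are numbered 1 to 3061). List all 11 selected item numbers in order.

j=1: r + 0k = 100.667 → ⌈·⌉ = 101
j=2: r + 1k = 378.939727… → ⌈·⌉ = 379
j=3: r + 2k = 657.212454… → ⌈·⌉ = 658
j=4: r + 3k = 935.485181… → ⌈·⌉ = 936
j=5: r + 4k = 1213.757909… → ⌈·⌉ = 1214
j=6: r + 5k = 1492.030636… → ⌈·⌉ = 1493
j=7: r + 6k = 1770.303363… → ⌈·⌉ = 1771
j=8: r + 7k = 2048.576090… → ⌈·⌉ = 2049
j=9: r + 8k = 2326.848818… → ⌈·⌉ = 2327
j=10: r + 9k = 2605.121545… → ⌈·⌉ = 2606
j=11: r + 10k = 2883.394272… → ⌈·⌉ = 2884

101, 379, 658, 936, 1214, 1493, 1771, 2049, 2327, 2606, 2884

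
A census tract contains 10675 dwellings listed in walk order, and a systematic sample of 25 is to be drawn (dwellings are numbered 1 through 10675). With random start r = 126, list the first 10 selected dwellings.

k = N/n = 10675/25 = 427
dwelling 1: 126
dwelling 2: 126 + 427 = 553
dwelling 3: 553 + 427 = 980
dwelling 4: 980 + 427 = 1407
dwelling 5: 1407 + 427 = 1834
dwelling 6: 1834 + 427 = 2261
dwelling 7: 2261 + 427 = 2688
dwelling 8: 2688 + 427 = 3115
dwelling 9: 3115 + 427 = 3542
dwelling 10: 3542 + 427 = 3969

126, 553, 980, 1407, 1834, 2261, 2688, 3115, 3542, 3969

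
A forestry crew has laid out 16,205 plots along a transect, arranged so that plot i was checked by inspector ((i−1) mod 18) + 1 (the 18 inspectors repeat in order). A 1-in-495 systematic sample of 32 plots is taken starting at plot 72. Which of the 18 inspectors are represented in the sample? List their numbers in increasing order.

9, 18

Consecutive selections differ by k = 495, so their inspector numbers differ by 495 mod 18 = 9.
gcd(495, 18) = 9, so the sample visits 18/9 = 2 distinct residues mod 18.
Start 72 is inspector 18; the inspectors hit are 9, 18.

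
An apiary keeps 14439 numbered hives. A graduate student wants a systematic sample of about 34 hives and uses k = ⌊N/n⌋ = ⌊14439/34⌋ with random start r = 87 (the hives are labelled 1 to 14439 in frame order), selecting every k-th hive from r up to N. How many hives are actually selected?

k = ⌊14439/34⌋ = 424
Achieved size = ⌊(14439 − 87)/424⌋ + 1 = ⌊14352/424⌋ + 1 = 33 + 1 = 34
(last selection: 87 + 33×424 = 14079 ≤ 14439; next would be 14503 > 14439)

34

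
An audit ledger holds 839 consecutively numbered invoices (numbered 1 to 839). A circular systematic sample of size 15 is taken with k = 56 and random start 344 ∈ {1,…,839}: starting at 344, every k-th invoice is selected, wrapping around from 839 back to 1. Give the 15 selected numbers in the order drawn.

344, 400, 456, 512, 568, 624, 680, 736, 792, 9, 65, 121, 177, 233, 289

Selection 1: 344
Selection 2: 344 + 56 = 400
Selection 3: 400 + 56 = 456
Selection 4: 456 + 56 = 512
Selection 5: 512 + 56 = 568
Selection 6: 568 + 56 = 624
Selection 7: 624 + 56 = 680
Selection 8: 680 + 56 = 736
Selection 9: 736 + 56 = 792
Selection 10: 792 + 56 = 848 → 848 − 839 = 9
Selection 11: 9 + 56 = 65
Selection 12: 65 + 56 = 121
Selection 13: 121 + 56 = 177
Selection 14: 177 + 56 = 233
Selection 15: 233 + 56 = 289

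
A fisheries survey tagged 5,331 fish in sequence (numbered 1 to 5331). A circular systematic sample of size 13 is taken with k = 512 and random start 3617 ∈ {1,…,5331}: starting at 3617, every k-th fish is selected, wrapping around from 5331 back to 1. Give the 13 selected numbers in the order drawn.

Selection 1: 3617
Selection 2: 3617 + 512 = 4129
Selection 3: 4129 + 512 = 4641
Selection 4: 4641 + 512 = 5153
Selection 5: 5153 + 512 = 5665 → 5665 − 5331 = 334
Selection 6: 334 + 512 = 846
Selection 7: 846 + 512 = 1358
Selection 8: 1358 + 512 = 1870
Selection 9: 1870 + 512 = 2382
Selection 10: 2382 + 512 = 2894
Selection 11: 2894 + 512 = 3406
Selection 12: 3406 + 512 = 3918
Selection 13: 3918 + 512 = 4430

3617, 4129, 4641, 5153, 334, 846, 1358, 1870, 2382, 2894, 3406, 3918, 4430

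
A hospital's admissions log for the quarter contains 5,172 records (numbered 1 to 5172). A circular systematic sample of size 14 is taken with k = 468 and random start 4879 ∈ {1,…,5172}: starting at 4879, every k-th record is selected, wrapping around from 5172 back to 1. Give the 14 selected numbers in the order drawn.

4879, 175, 643, 1111, 1579, 2047, 2515, 2983, 3451, 3919, 4387, 4855, 151, 619

Selection 1: 4879
Selection 2: 4879 + 468 = 5347 → 5347 − 5172 = 175
Selection 3: 175 + 468 = 643
Selection 4: 643 + 468 = 1111
Selection 5: 1111 + 468 = 1579
Selection 6: 1579 + 468 = 2047
Selection 7: 2047 + 468 = 2515
Selection 8: 2515 + 468 = 2983
Selection 9: 2983 + 468 = 3451
Selection 10: 3451 + 468 = 3919
Selection 11: 3919 + 468 = 4387
Selection 12: 4387 + 468 = 4855
Selection 13: 4855 + 468 = 5323 → 5323 − 5172 = 151
Selection 14: 151 + 468 = 619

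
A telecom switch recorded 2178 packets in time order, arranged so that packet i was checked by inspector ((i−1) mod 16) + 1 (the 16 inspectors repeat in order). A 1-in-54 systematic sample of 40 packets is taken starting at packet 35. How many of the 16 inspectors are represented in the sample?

8

Consecutive selections differ by k = 54, so their inspector numbers differ by 54 mod 16 = 6.
gcd(54, 16) = 2, so the sample visits 16/2 = 8 distinct residues mod 16.
Start 35 is inspector 3; the inspectors hit are 1, 3, 5, 7, 9, 11, 13, 15.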